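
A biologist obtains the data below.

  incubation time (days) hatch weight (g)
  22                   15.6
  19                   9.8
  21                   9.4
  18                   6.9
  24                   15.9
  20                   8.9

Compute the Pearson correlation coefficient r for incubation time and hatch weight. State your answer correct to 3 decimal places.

0.895

n = 6, Σx = 124, Σy = 66.5, Σxy = 1410.6, Σx² = 2586, Σy² = 807.39
Sxx = Σx² − (Σx)²/n = 2586 − 2562.666667 = 23.333333
Sxy = Σxy − (Σx)(Σy)/n = 1410.6 − 1374.333333 = 36.266667
Syy = Σy² − (Σy)²/n = 807.39 − 737.041667 = 70.348333
r = Sxy/√(Sxx·Syy) = 36.266667/√(1641.461111) = 36.266667/40.514949 = 0.895143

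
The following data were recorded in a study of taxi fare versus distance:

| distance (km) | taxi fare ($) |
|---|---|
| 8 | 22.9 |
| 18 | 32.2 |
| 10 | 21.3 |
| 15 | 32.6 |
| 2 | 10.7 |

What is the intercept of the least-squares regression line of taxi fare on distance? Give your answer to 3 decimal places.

9.093

n = 5, Σx = 53, Σy = 119.7, Σxy = 1486.2, Σx² = 717
Sxx = Σx² − (Σx)²/n = 717 − 561.8 = 155.2
Sxy = Σxy − (Σx)(Σy)/n = 1486.2 − 1268.82 = 217.38
b = Sxy/Sxx = 217.38/155.2 = 1.400644
a = ȳ − b·x̄ = 23.94 − 1.400644·10.6 = 9.093170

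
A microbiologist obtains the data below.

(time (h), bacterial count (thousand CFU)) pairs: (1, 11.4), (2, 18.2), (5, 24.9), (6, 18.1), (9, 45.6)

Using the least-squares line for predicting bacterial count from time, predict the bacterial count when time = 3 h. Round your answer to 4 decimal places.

17.9087

n = 5, Σx = 23, Σy = 118.2, Σxy = 691.3, Σx² = 147
Sxx = Σx² − (Σx)²/n = 147 − 105.8 = 41.2
Sxy = Σxy − (Σx)(Σy)/n = 691.3 − 543.72 = 147.58
b = Sxy/Sxx = 147.58/41.2 = 3.582039
a = ȳ − b·x̄ = 23.64 − 3.582039·4.6 = 7.162621
ŷ(3) = a + b·3 = 7.162621 + 3.582039·3 = 17.908738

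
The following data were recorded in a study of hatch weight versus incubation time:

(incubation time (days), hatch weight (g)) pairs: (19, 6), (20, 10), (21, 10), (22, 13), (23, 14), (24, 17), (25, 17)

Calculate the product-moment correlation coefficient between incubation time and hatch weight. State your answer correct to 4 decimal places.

0.9750

n = 7, Σx = 154, Σy = 87, Σxy = 1965, Σx² = 3416, Σy² = 1179
Sxx = Σx² − (Σx)²/n = 3416 − 3388 = 28
Sxy = Σxy − (Σx)(Σy)/n = 1965 − 1914 = 51
Syy = Σy² − (Σy)²/n = 1179 − 1081.285714 = 97.714286
r = Sxy/√(Sxx·Syy) = 51/√(2736) = 51/52.306787 = 0.975017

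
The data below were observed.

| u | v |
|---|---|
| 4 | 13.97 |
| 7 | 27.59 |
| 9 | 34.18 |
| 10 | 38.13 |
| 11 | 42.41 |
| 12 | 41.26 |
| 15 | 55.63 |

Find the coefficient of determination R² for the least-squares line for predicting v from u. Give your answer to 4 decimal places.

0.9825

n = 7, Σx = 68, Σy = 253.17, Σxy = 2734.01, Σx² = 736, Σy² = 10174.2309
Sxx = Σx² − (Σx)²/n = 736 − 660.571429 = 75.428571
Sxy = Σxy − (Σx)(Σy)/n = 2734.01 − 2459.365714 = 274.644286
Syy = Σy² − (Σy)²/n = 10174.2309 − 9156.435557 = 1017.795343
R² = Sxy²/(Sxx·Syy) = (274.644286)²/(75.428571·1017.795343) = 0.982528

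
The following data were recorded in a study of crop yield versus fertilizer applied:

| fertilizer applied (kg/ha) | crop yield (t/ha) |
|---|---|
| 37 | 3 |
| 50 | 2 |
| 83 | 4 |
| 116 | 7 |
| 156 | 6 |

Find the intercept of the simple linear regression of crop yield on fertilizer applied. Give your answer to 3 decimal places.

1.171

n = 5, Σx = 442, Σy = 22, Σxy = 2291, Σx² = 48550
Sxx = Σx² − (Σx)²/n = 48550 − 39072.8 = 9477.2
Sxy = Σxy − (Σx)(Σy)/n = 2291 − 1944.8 = 346.2
b = Sxy/Sxx = 346.2/9477.2 = 0.036530
a = ȳ − b·x̄ = 4.4 − 0.036530·88.4 = 1.170768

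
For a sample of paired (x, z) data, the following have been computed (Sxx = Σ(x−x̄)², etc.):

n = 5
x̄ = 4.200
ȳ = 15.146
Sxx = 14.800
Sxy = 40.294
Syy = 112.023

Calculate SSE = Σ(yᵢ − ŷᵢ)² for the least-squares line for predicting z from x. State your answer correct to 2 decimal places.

b = Sxy/Sxx = 40.294/14.8 = 2.722568
SSE = Syy − b·Sxy = 112.023 − 2.722568·40.294 = 2.319862

2.32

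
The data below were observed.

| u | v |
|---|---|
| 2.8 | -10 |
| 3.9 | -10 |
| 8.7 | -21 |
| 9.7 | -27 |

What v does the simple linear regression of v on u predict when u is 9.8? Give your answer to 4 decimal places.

-25.4714

n = 4, Σx = 25.1, Σy = -68, Σxy = -511.6, Σx² = 192.83
Sxx = Σx² − (Σx)²/n = 192.83 − 157.5025 = 35.3275
Sxy = Σxy − (Σx)(Σy)/n = -511.6 − (-426.7) = -84.9
b = Sxy/Sxx = -84.9/35.3275 = -2.403227
a = ȳ − b·x̄ = -17 − (-2.403227)·6.275 = -1.919751
ŷ(9.8) = a + b·9.8 = -1.919751 + (-2.403227)·9.8 = -25.471375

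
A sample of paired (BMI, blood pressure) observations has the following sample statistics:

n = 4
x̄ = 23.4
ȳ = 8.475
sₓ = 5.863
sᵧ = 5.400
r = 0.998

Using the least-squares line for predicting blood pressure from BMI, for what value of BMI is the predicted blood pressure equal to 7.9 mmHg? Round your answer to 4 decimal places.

22.7744

b = r · sᵧ/sₓ = 0.998 · 5.4/5.863 = 0.919188
a = ȳ − b·x̄ = 8.475 − 0.919188·23.4 = -13.034002
Set a + b·x = 7.9: x = (7.9 − (-13.034002)) / 0.919188 = 22.774448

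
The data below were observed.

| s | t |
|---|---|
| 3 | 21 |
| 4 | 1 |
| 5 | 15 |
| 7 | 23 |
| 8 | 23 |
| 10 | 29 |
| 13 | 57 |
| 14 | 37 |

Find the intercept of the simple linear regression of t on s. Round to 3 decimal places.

n = 8, Σx = 64, Σy = 206, Σxy = 2036, Σx² = 628
Sxx = Σx² − (Σx)²/n = 628 − 512 = 116
Sxy = Σxy − (Σx)(Σy)/n = 2036 − 1648 = 388
b = Sxy/Sxx = 388/116 = 3.344828
a = ȳ − b·x̄ = 25.75 − 3.344828·8 = -1.008621

-1.009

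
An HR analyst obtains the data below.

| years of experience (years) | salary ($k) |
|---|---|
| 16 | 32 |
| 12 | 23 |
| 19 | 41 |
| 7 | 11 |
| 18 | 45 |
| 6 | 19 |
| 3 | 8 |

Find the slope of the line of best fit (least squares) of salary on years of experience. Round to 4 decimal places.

n = 7, Σx = 81, Σy = 179, Σxy = 2592, Σx² = 1179
Sxx = Σx² − (Σx)²/n = 1179 − 937.285714 = 241.714286
Sxy = Σxy − (Σx)(Σy)/n = 2592 − 2071.285714 = 520.714286
b = Sxy/Sxx = 520.714286/241.714286 = 2.154255

2.1543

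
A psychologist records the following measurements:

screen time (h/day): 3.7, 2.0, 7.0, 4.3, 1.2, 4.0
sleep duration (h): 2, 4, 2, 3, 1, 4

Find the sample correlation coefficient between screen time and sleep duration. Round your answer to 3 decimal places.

n = 6, Σx = 22.2, Σy = 16, Σxy = 59.5, Σx² = 102.62, Σy² = 50
Sxx = Σx² − (Σx)²/n = 102.62 − 82.14 = 20.48
Sxy = Σxy − (Σx)(Σy)/n = 59.5 − 59.2 = 0.3
Syy = Σy² − (Σy)²/n = 50 − 42.666667 = 7.333333
r = Sxy/√(Sxx·Syy) = 0.3/√(150.186667) = 0.3/12.255067 = 0.024480

0.024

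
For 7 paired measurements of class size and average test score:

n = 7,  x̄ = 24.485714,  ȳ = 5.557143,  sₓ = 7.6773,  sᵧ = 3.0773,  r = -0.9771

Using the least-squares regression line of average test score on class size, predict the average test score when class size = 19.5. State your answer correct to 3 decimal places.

b = r · sᵧ/sₓ = -0.9771 · 3.0773/7.6773 = -0.391652
a = ȳ − b·x̄ = 5.557143 − (-0.391652)·24.485714 = 15.147022
ŷ(19.5) = a + b·19.5 = 15.147022 + (-0.391652)·19.5 = 7.509808

7.510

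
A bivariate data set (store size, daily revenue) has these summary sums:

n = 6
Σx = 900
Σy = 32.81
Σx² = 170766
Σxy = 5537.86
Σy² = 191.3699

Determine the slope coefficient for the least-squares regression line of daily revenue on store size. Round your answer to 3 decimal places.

Sxx = Σx² − (Σx)²/n = 170766 − 135000 = 35766
Sxy = Σxy − (Σx)(Σy)/n = 5537.86 − 4921.5 = 616.36
b = Sxy/Sxx = 616.36/35766 = 0.017233

0.017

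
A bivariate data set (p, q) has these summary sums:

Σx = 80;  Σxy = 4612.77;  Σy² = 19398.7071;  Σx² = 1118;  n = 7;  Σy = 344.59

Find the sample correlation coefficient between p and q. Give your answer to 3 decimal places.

Sxx = Σx² − (Σx)²/n = 1118 − 914.285714 = 203.714286
Sxy = Σxy − (Σx)(Σy)/n = 4612.77 − 3938.171429 = 674.598571
Syy = Σy² − (Σy)²/n = 19398.7071 − 16963.181157 = 2435.525943
r = Sxy/√(Sxx·Syy) = 674.598571/√(496151.427788) = 674.598571/704.380173 = 0.957719

0.958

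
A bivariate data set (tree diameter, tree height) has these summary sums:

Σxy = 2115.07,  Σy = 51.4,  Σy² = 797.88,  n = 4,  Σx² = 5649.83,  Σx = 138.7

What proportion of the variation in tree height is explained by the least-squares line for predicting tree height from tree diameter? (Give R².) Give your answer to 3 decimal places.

0.959

Sxx = Σx² − (Σx)²/n = 5649.83 − 4809.4225 = 840.4075
Sxy = Σxy − (Σx)(Σy)/n = 2115.07 − 1782.295 = 332.775
Syy = Σy² − (Σy)²/n = 797.88 − 660.49 = 137.39
R² = Sxy²/(Sxx·Syy) = (332.775)²/(840.4075·137.39) = 0.959083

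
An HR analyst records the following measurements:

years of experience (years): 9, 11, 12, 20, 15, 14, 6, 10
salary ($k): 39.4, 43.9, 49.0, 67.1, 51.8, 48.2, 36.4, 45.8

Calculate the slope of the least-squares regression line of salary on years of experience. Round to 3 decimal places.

n = 8, Σx = 97, Σy = 381.6, Σxy = 4895.7, Σx² = 1303
Sxx = Σx² − (Σx)²/n = 1303 − 1176.125 = 126.875
Sxy = Σxy − (Σx)(Σy)/n = 4895.7 − 4626.9 = 268.8
b = Sxy/Sxx = 268.8/126.875 = 2.118621

2.119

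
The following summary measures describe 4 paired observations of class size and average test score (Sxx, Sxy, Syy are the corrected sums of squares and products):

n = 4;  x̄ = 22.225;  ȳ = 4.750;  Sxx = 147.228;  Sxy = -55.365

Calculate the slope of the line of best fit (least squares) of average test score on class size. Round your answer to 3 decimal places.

b = Sxy/Sxx = -55.365/147.228 = -0.376049

-0.376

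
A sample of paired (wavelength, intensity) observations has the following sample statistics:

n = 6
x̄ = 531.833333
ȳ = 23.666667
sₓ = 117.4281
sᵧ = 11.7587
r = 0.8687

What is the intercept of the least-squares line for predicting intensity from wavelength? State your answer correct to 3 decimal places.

-22.596

b = r · sᵧ/sₓ = 0.8687 · 11.7587/117.4281 = 0.086988
a = ȳ − b·x̄ = 23.666667 − 0.086988·531.833333 = -22.596212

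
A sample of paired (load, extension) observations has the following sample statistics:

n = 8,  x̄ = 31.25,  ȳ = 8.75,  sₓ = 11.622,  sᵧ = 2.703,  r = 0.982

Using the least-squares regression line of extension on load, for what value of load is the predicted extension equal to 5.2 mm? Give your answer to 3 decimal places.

15.706

b = r · sᵧ/sₓ = 0.982 · 2.703/11.622 = 0.228390
a = ȳ − b·x̄ = 8.75 − 0.228390·31.25 = 1.612819
Set a + b·x = 5.2: x = (5.2 − 1.612819) / 0.228390 = 15.706397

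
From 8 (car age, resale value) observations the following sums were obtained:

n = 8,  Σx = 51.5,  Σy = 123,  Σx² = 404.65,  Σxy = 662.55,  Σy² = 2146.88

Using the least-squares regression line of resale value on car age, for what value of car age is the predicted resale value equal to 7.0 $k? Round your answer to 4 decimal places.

11.1749

Sxx = Σx² − (Σx)²/n = 404.65 − 331.53125 = 73.11875
Sxy = Σxy − (Σx)(Σy)/n = 662.55 − 791.8125 = -129.2625
b = Sxy/Sxx = -129.2625/73.11875 = -1.767843
a = ȳ − b·x̄ = 15.375 − (-1.767843)·6.4375 = 26.755492
Set a + b·x = 7.0: x = (7.0 − 26.755492) / (-1.767843) = 11.174911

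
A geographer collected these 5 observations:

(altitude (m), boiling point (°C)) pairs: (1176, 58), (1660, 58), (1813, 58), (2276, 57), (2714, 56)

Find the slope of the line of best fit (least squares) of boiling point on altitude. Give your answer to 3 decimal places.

n = 5, Σx = 9639, Σy = 287, Σxy = 551358, Σx² = 19971517
Sxx = Σx² − (Σx)²/n = 19971517 − 18582064.2 = 1389452.8
Sxy = Σxy − (Σx)(Σy)/n = 551358 − 553278.6 = -1920.6
b = Sxy/Sxx = -1920.6/1389452.8 = -0.001382

-0.001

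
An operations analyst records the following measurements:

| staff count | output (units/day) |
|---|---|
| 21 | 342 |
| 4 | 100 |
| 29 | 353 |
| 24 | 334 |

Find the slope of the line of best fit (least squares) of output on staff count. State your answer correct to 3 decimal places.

n = 4, Σx = 78, Σy = 1129, Σxy = 25835, Σx² = 1874
Sxx = Σx² − (Σx)²/n = 1874 − 1521 = 353
Sxy = Σxy − (Σx)(Σy)/n = 25835 − 22015.5 = 3819.5
b = Sxy/Sxx = 3819.5/353 = 10.820113

10.820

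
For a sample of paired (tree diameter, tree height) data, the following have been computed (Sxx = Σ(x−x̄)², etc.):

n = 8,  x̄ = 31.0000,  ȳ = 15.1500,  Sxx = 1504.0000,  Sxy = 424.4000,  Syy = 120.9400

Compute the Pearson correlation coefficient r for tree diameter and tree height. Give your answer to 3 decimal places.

0.995

r = Sxy/√(Sxx·Syy) = 424.4/√(181893.76) = 424.4/426.490047 = 0.995099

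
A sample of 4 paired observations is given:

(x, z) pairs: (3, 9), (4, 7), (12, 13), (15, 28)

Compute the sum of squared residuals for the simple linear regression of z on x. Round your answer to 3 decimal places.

66.348

n = 4, Σx = 34, Σy = 57, Σxy = 631, Σx² = 394, Σy² = 1083
Sxx = Σx² − (Σx)²/n = 394 − 289 = 105
Sxy = Σxy − (Σx)(Σy)/n = 631 − 484.5 = 146.5
Syy = Σy² − (Σy)²/n = 1083 − 812.25 = 270.75
b = Sxy/Sxx = 146.5/105 = 1.395238
SSE = Syy − b·Sxy = 270.75 − 1.395238·146.5 = 66.347619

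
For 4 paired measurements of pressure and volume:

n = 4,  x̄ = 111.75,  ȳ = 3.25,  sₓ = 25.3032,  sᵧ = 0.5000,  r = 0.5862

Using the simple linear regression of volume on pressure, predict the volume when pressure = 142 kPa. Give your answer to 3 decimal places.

b = r · sᵧ/sₓ = 0.5862 · 0.5/25.3032 = 0.011584
a = ȳ − b·x̄ = 3.25 − 0.011584·111.75 = 1.955542
ŷ(142) = a + b·142 = 1.955542 + 0.011584·142 = 3.600401

3.600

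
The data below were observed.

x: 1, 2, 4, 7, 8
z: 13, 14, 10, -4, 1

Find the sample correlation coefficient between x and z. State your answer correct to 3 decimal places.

-0.917

n = 5, Σx = 22, Σy = 34, Σxy = 61, Σx² = 134, Σy² = 482
Sxx = Σx² − (Σx)²/n = 134 − 96.8 = 37.2
Sxy = Σxy − (Σx)(Σy)/n = 61 − 149.6 = -88.6
Syy = Σy² − (Σy)²/n = 482 − 231.2 = 250.8
r = Sxy/√(Sxx·Syy) = -88.6/√(9329.76) = -88.6/96.590683 = -0.917273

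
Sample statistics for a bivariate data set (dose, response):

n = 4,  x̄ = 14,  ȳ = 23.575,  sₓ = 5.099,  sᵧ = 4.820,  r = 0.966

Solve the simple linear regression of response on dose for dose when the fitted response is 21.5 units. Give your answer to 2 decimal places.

b = r · sᵧ/sₓ = 0.966 · 4.82/5.099 = 0.913144
a = ȳ − b·x̄ = 23.575 − 0.913144·14 = 10.790987
Set a + b·x = 21.5: x = (21.5 − 10.790987) / 0.913144 = 11.727631

11.73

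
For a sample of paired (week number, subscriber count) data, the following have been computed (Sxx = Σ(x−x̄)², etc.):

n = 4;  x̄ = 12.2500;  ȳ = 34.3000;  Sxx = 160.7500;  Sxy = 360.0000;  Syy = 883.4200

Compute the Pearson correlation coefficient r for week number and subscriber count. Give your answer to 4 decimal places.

0.9553

r = Sxy/√(Sxx·Syy) = 360/√(142009.765) = 360/376.841830 = 0.955308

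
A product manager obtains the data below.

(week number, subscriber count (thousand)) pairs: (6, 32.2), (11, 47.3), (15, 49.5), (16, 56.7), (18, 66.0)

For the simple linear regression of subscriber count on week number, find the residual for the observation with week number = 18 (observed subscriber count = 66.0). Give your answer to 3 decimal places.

3.567

n = 5, Σx = 66, Σy = 251.7, Σxy = 3551.2, Σx² = 962
Sxx = Σx² − (Σx)²/n = 962 − 871.2 = 90.8
Sxy = Σxy − (Σx)(Σy)/n = 3551.2 − 3322.44 = 228.76
b = Sxy/Sxx = 228.76/90.8 = 2.519383
a = ȳ − b·x̄ = 50.34 − 2.519383·13.2 = 17.084141
ŷ(18) = 17.084141 + 2.519383·18 = 62.433040
residual = y − ŷ = 66.0 − 62.433040 = 3.566960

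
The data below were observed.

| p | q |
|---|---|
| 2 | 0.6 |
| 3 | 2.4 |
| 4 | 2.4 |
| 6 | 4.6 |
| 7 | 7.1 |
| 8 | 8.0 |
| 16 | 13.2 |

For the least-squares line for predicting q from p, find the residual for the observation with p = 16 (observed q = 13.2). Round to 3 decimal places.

n = 7, Σx = 46, Σy = 38.3, Σxy = 370.5, Σx² = 434
Sxx = Σx² − (Σx)²/n = 434 − 302.285714 = 131.714286
Sxy = Σxy − (Σx)(Σy)/n = 370.5 − 251.685714 = 118.814286
b = Sxy/Sxx = 118.814286/131.714286 = 0.902061
a = ȳ − b·x̄ = 5.471429 − 0.902061·6.571429 = -0.456399
ŷ(16) = -0.456399 + 0.902061·16 = 13.976573
residual = y − ŷ = 13.2 − 13.976573 = -0.776573

-0.777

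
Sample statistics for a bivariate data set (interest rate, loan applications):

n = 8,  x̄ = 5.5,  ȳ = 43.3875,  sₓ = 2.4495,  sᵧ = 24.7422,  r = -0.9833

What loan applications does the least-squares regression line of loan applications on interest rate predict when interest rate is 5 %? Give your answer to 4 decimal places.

b = r · sᵧ/sₓ = -0.9833 · 24.7422/2.4495 = -9.932233
a = ȳ − b·x̄ = 43.3875 − (-9.932233)·5.5 = 98.014783
ŷ(5) = a + b·5 = 98.014783 + (-9.932233)·5 = 48.353617

48.3536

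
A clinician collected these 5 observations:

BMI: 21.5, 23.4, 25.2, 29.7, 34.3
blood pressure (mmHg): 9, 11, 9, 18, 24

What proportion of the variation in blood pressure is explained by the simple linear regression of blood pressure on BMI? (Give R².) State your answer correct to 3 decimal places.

n = 5, Σx = 134.1, Σy = 71, Σxy = 2035.5, Σx² = 3703.43, Σy² = 1183
Sxx = Σx² − (Σx)²/n = 3703.43 − 3596.562 = 106.868
Sxy = Σxy − (Σx)(Σy)/n = 2035.5 − 1904.22 = 131.28
Syy = Σy² − (Σy)²/n = 1183 − 1008.2 = 174.8
R² = Sxy²/(Sxx·Syy) = (131.28)²/(106.868·174.8) = 0.922588

0.923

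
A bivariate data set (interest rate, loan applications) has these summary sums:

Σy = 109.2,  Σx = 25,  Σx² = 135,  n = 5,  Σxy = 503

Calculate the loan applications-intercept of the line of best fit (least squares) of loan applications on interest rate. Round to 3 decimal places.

43.340

Sxx = Σx² − (Σx)²/n = 135 − 125 = 10
Sxy = Σxy − (Σx)(Σy)/n = 503 − 546 = -43
b = Sxy/Sxx = -43/10 = -4.3
a = ȳ − b·x̄ = 21.84 − (-4.3)·5 = 43.34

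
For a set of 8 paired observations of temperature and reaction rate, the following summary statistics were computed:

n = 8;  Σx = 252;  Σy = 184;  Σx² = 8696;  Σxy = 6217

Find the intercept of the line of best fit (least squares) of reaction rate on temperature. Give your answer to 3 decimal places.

Sxx = Σx² − (Σx)²/n = 8696 − 7938 = 758
Sxy = Σxy − (Σx)(Σy)/n = 6217 − 5796 = 421
b = Sxy/Sxx = 421/758 = 0.555409
a = ȳ − b·x̄ = 23 − 0.555409·31.5 = 5.504617

5.505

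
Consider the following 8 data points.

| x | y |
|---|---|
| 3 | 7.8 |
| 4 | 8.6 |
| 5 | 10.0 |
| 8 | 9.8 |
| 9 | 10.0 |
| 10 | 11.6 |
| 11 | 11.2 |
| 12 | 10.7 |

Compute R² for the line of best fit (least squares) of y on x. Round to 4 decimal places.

0.7585

n = 8, Σx = 62, Σy = 79.7, Σxy = 643.8, Σx² = 560, Σy² = 805.33
Sxx = Σx² − (Σx)²/n = 560 − 480.5 = 79.5
Sxy = Σxy − (Σx)(Σy)/n = 643.8 − 617.675 = 26.125
Syy = Σy² − (Σy)²/n = 805.33 − 794.01125 = 11.31875
R² = Sxy²/(Sxx·Syy) = (26.125)²/(79.5·11.31875) = 0.758485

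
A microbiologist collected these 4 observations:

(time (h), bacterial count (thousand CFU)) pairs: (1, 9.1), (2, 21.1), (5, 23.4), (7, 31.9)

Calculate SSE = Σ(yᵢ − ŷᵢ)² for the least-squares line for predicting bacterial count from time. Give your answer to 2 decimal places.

n = 4, Σx = 15, Σy = 85.5, Σxy = 391.6, Σx² = 79, Σy² = 2093.19
Sxx = Σx² − (Σx)²/n = 79 − 56.25 = 22.75
Sxy = Σxy − (Σx)(Σy)/n = 391.6 − 320.625 = 70.975
Syy = Σy² − (Σy)²/n = 2093.19 − 1827.5625 = 265.6275
b = Sxy/Sxx = 70.975/22.75 = 3.119780
SSE = Syy − b·Sxy = 265.6275 − 3.119780·70.975 = 44.201099

44.20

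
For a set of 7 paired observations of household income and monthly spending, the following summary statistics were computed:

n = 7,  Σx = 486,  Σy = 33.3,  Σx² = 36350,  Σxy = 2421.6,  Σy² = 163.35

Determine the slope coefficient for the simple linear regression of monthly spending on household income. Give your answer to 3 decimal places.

Sxx = Σx² − (Σx)²/n = 36350 − 33742.285714 = 2607.714286
Sxy = Σxy − (Σx)(Σy)/n = 2421.6 − 2311.971429 = 109.628571
b = Sxy/Sxx = 109.628571/2607.714286 = 0.042040

0.042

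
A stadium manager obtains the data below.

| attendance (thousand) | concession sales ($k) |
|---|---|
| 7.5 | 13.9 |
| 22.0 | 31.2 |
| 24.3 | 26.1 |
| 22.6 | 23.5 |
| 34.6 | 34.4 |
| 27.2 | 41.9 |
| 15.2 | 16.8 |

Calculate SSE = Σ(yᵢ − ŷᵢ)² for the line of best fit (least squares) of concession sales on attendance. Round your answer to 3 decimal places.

n = 7, Σx = 153.4, Σy = 187.8, Σxy = 4541.26, Σx² = 3809.54, Σy² = 5621.32
Sxx = Σx² − (Σx)²/n = 3809.54 − 3361.651429 = 447.888571
Sxy = Σxy − (Σx)(Σy)/n = 4541.26 − 4115.502857 = 425.757143
Syy = Σy² − (Σy)²/n = 5621.32 − 5038.405714 = 582.914286
b = Sxy/Sxx = 425.757143/447.888571 = 0.950587
SSE = Syy − b·Sxy = 582.914286 − 0.950587·425.757143 = 178.194996

178.195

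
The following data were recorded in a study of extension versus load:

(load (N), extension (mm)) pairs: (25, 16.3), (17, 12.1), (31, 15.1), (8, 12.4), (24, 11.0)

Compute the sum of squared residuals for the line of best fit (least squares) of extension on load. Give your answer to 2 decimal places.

14.69

n = 5, Σx = 105, Σy = 66.9, Σxy = 1444.5, Σx² = 2515, Σy² = 914.87
Sxx = Σx² − (Σx)²/n = 2515 − 2205 = 310
Sxy = Σxy − (Σx)(Σy)/n = 1444.5 − 1404.9 = 39.6
Syy = Σy² − (Σy)²/n = 914.87 − 895.122 = 19.748
b = Sxy/Sxx = 39.6/310 = 0.127742
SSE = Syy − b·Sxy = 19.748 − 0.127742·39.6 = 14.689419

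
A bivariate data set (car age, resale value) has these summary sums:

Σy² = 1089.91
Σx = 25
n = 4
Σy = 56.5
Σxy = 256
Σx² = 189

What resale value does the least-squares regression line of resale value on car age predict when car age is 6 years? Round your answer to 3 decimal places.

Sxx = Σx² − (Σx)²/n = 189 − 156.25 = 32.75
Sxy = Σxy − (Σx)(Σy)/n = 256 − 353.125 = -97.125
b = Sxy/Sxx = -97.125/32.75 = -2.965649
a = ȳ − b·x̄ = 14.125 − (-2.965649)·6.25 = 32.660305
ŷ(6) = a + b·6 = 32.660305 + (-2.965649)·6 = 14.866412

14.866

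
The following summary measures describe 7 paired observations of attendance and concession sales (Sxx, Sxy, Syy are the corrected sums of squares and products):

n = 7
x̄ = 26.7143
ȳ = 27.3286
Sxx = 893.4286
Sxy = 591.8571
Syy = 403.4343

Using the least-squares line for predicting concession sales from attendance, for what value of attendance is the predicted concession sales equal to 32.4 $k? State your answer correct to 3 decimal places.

34.370

b = Sxy/Sxx = 591.8571/893.4286 = 0.662456
a = ȳ − b·x̄ = 27.3286 − 0.662456·26.7143 = 9.631553
Set a + b·x = 32.4: x = (32.4 − 9.631553) / 0.662456 = 34.369752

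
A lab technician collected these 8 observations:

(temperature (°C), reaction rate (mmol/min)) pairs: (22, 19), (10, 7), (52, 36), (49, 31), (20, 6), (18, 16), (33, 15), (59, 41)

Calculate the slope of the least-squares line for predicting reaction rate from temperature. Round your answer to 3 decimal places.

0.676

n = 8, Σx = 263, Σy = 171, Σxy = 7201, Σx² = 10983
Sxx = Σx² − (Σx)²/n = 10983 − 8646.125 = 2336.875
Sxy = Σxy − (Σx)(Σy)/n = 7201 − 5621.625 = 1579.375
b = Sxy/Sxx = 1579.375/2336.875 = 0.675849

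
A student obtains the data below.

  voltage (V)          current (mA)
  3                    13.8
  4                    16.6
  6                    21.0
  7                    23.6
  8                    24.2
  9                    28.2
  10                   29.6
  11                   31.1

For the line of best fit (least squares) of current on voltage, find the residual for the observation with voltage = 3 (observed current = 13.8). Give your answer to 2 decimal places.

-0.46

n = 8, Σx = 58, Σy = 188.1, Σxy = 1484.5, Σx² = 476
Sxx = Σx² − (Σx)²/n = 476 − 420.5 = 55.5
Sxy = Σxy − (Σx)(Σy)/n = 1484.5 − 1363.725 = 120.775
b = Sxy/Sxx = 120.775/55.5 = 2.176126
a = ȳ − b·x̄ = 23.5125 − 2.176126·7.25 = 7.735586
ŷ(3) = 7.735586 + 2.176126·3 = 14.263964
residual = y − ŷ = 13.8 − 14.263964 = -0.463964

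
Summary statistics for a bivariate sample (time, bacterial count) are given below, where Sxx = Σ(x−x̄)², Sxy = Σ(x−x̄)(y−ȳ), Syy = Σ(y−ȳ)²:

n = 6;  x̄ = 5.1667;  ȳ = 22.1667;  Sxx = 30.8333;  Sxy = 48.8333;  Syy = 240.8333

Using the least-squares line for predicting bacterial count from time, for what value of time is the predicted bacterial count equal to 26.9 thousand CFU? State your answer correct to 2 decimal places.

b = Sxy/Sxx = 48.8333/30.8333 = 1.583784
a = ȳ − b·x̄ = 22.1667 − 1.583784·5.1667 = 13.983761
Set a + b·x = 26.9: x = (26.9 − 13.983761) / 1.583784 = 8.155301

8.16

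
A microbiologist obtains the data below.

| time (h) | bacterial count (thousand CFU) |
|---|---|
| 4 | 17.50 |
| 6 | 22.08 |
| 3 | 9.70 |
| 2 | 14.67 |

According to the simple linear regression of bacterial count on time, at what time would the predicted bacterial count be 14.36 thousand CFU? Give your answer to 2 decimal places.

n = 4, Σx = 15, Σy = 63.95, Σxy = 260.92, Σx² = 65
Sxx = Σx² − (Σx)²/n = 65 − 56.25 = 8.75
Sxy = Σxy − (Σx)(Σy)/n = 260.92 − 239.8125 = 21.1075
b = Sxy/Sxx = 21.1075/8.75 = 2.412286
a = ȳ − b·x̄ = 15.9875 − 2.412286·3.75 = 6.941429
Set a + b·x = 14.36: x = (14.36 − 6.941429) / 2.412286 = 3.075329

3.08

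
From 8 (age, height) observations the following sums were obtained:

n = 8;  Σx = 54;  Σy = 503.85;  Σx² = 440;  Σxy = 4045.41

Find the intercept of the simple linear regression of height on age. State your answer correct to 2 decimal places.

5.37

Sxx = Σx² − (Σx)²/n = 440 − 364.5 = 75.5
Sxy = Σxy − (Σx)(Σy)/n = 4045.41 − 3400.9875 = 644.4225
b = Sxy/Sxx = 644.4225/75.5 = 8.535397
a = ȳ − b·x̄ = 62.98125 − 8.535397·6.75 = 5.367318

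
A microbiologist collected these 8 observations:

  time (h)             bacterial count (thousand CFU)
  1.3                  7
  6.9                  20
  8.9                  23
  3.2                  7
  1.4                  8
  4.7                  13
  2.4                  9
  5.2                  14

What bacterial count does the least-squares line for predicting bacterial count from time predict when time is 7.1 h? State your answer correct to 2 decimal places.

18.85

n = 8, Σx = 34, Σy = 101, Σxy = 540.9, Σx² = 195.6
Sxx = Σx² − (Σx)²/n = 195.6 − 144.5 = 51.1
Sxy = Σxy − (Σx)(Σy)/n = 540.9 − 429.25 = 111.65
b = Sxy/Sxx = 111.65/51.1 = 2.184932
a = ȳ − b·x̄ = 12.625 − 2.184932·4.25 = 3.339041
ŷ(7.1) = a + b·7.1 = 3.339041 + 2.184932·7.1 = 18.852055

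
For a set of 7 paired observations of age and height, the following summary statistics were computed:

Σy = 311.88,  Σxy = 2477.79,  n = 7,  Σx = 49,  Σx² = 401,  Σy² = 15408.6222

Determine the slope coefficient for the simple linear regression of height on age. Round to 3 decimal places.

5.080

Sxx = Σx² − (Σx)²/n = 401 − 343 = 58
Sxy = Σxy − (Σx)(Σy)/n = 2477.79 − 2183.16 = 294.63
b = Sxy/Sxx = 294.63/58 = 5.079828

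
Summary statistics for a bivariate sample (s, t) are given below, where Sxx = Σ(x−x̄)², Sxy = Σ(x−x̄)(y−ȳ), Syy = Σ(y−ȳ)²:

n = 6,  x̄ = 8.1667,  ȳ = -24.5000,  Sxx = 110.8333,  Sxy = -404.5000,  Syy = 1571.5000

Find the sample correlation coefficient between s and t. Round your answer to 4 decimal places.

-0.9692

r = Sxy/√(Sxx·Syy) = -404.5/√(174174.53095) = -404.5/417.342223 = -0.969229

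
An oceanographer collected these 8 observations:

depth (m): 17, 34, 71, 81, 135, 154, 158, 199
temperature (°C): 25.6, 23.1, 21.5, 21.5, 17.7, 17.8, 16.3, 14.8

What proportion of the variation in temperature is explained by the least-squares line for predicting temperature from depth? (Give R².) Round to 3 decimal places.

0.975

n = 8, Σx = 849, Σy = 158.3, Σxy = 15139.9, Σx² = 119553, Σy² = 3228.33
Sxx = Σx² − (Σx)²/n = 119553 − 90100.125 = 29452.875
Sxy = Σxy − (Σx)(Σy)/n = 15139.9 − 16799.5875 = -1659.6875
Syy = Σy² − (Σy)²/n = 3228.33 − 3132.36125 = 95.96875
R² = Sxy²/(Sxx·Syy) = (-1659.6875)²/(29452.875·95.96875) = 0.974530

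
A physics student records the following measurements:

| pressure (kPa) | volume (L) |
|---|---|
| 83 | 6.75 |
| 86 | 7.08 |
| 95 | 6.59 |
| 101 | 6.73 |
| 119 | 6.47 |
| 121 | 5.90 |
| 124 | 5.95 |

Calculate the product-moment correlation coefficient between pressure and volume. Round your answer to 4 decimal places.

-0.8713

n = 7, Σx = 729, Σy = 45.47, Σxy = 4696.54, Σx² = 77689, Σy² = 296.4833
Sxx = Σx² − (Σx)²/n = 77689 − 75920.142857 = 1768.857143
Sxy = Σxy − (Σx)(Σy)/n = 4696.54 − 4735.375714 = -38.835714
Syy = Σy² − (Σy)²/n = 296.4833 − 295.360129 = 1.123171
r = Sxy/√(Sxx·Syy) = -38.835714/√(1986.729804) = -38.835714/44.572747 = -0.871288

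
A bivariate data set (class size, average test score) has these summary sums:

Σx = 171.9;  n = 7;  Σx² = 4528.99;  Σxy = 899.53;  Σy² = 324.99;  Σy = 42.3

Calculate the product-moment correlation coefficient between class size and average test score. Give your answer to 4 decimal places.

-0.9531

Sxx = Σx² − (Σx)²/n = 4528.99 − 4221.372857 = 307.617143
Sxy = Σxy − (Σx)(Σy)/n = 899.53 − 1038.767143 = -139.237143
Syy = Σy² − (Σy)²/n = 324.99 − 255.612857 = 69.377143
r = Sxy/√(Sxx·Syy) = -139.237143/√(21341.598465) = -139.237143/146.087640 = -0.953107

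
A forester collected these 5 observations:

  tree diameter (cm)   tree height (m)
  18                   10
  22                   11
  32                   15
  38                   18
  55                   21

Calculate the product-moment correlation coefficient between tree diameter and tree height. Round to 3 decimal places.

n = 5, Σx = 165, Σy = 75, Σxy = 2741, Σx² = 6301, Σy² = 1211
Sxx = Σx² − (Σx)²/n = 6301 − 5445 = 856
Sxy = Σxy − (Σx)(Σy)/n = 2741 − 2475 = 266
Syy = Σy² − (Σy)²/n = 1211 − 1125 = 86
r = Sxy/√(Sxx·Syy) = 266/√(73616) = 266/271.322686 = 0.980382

0.980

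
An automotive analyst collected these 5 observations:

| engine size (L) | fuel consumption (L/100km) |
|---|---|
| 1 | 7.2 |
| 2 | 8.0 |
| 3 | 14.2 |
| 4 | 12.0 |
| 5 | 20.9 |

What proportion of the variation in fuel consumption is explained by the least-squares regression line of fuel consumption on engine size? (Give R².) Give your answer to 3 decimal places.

n = 5, Σx = 15, Σy = 62.3, Σxy = 218.3, Σx² = 55, Σy² = 898.29
Sxx = Σx² − (Σx)²/n = 55 − 45 = 10
Sxy = Σxy − (Σx)(Σy)/n = 218.3 − 186.9 = 31.4
Syy = Σy² − (Σy)²/n = 898.29 − 776.258 = 122.032
R² = Sxy²/(Sxx·Syy) = (31.4)²/(10·122.032) = 0.807952

0.808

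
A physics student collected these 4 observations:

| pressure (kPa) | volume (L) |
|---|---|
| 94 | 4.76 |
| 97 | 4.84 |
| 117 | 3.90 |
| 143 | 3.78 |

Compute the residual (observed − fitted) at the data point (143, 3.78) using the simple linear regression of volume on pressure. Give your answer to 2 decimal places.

n = 4, Σx = 451, Σy = 17.28, Σxy = 1913.76, Σx² = 52383
Sxx = Σx² − (Σx)²/n = 52383 − 50850.25 = 1532.75
Sxy = Σxy − (Σx)(Σy)/n = 1913.76 − 1948.32 = -34.56
b = Sxy/Sxx = -34.56/1532.75 = -0.022548
a = ȳ − b·x̄ = 4.32 − (-0.022548)·112.75 = 6.862254
ŷ(143) = 6.862254 + (-0.022548)·143 = 3.637932
residual = y − ŷ = 3.78 − 3.637932 = 0.142068

0.14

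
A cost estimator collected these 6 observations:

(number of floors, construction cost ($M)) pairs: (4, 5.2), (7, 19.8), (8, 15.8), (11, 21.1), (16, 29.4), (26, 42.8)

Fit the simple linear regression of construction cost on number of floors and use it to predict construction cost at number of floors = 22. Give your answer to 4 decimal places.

n = 6, Σx = 72, Σy = 134.1, Σxy = 2101.1, Σx² = 1182
Sxx = Σx² − (Σx)²/n = 1182 − 864 = 318
Sxy = Σxy − (Σx)(Σy)/n = 2101.1 − 1609.2 = 491.9
b = Sxy/Sxx = 491.9/318 = 1.546855
a = ȳ − b·x̄ = 22.35 − 1.546855·12 = 3.787736
ŷ(22) = a + b·22 = 3.787736 + 1.546855·22 = 37.818553

37.8186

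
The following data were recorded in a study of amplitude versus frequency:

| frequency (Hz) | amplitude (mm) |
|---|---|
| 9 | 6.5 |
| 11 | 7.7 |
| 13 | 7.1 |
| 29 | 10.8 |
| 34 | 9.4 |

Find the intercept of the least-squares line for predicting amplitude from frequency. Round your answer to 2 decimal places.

5.68

n = 5, Σx = 96, Σy = 41.5, Σxy = 868.3, Σx² = 2368
Sxx = Σx² − (Σx)²/n = 2368 − 1843.2 = 524.8
Sxy = Σxy − (Σx)(Σy)/n = 868.3 − 796.8 = 71.5
b = Sxy/Sxx = 71.5/524.8 = 0.136242
a = ȳ − b·x̄ = 8.3 − 0.136242·19.2 = 5.684146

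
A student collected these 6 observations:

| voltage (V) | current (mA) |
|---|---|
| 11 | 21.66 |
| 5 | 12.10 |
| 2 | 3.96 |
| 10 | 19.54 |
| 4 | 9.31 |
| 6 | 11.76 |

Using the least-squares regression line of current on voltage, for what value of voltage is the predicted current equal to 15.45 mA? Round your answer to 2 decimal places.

n = 6, Σx = 38, Σy = 78.33, Σxy = 609.88, Σx² = 302
Sxx = Σx² − (Σx)²/n = 302 − 240.666667 = 61.333333
Sxy = Σxy − (Σx)(Σy)/n = 609.88 − 496.09 = 113.79
b = Sxy/Sxx = 113.79/61.333333 = 1.855272
a = ȳ − b·x̄ = 13.055 − 1.855272·6.333333 = 1.304946
Set a + b·x = 15.45: x = (15.45 − 1.304946) / 1.855272 = 7.624249

7.62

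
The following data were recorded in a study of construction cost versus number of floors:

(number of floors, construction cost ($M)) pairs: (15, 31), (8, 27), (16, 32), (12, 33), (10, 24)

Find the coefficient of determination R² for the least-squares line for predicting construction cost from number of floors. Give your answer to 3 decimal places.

n = 5, Σx = 61, Σy = 147, Σxy = 1829, Σx² = 789, Σy² = 4379
Sxx = Σx² − (Σx)²/n = 789 − 744.2 = 44.8
Sxy = Σxy − (Σx)(Σy)/n = 1829 − 1793.4 = 35.6
Syy = Σy² − (Σy)²/n = 4379 − 4321.8 = 57.2
R² = Sxy²/(Sxx·Syy) = (35.6)²/(44.8·57.2) = 0.494568

0.495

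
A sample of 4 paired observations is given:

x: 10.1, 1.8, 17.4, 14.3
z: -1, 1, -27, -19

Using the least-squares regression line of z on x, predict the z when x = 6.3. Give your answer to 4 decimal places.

-3.1754

n = 4, Σx = 43.6, Σy = -46, Σxy = -749.8, Σx² = 612.5
Sxx = Σx² − (Σx)²/n = 612.5 − 475.24 = 137.26
Sxy = Σxy − (Σx)(Σy)/n = -749.8 − (-501.4) = -248.4
b = Sxy/Sxx = -248.4/137.26 = -1.809704
a = ȳ − b·x̄ = -11.5 − (-1.809704)·10.9 = 8.225776
ŷ(6.3) = a + b·6.3 = 8.225776 + (-1.809704)·6.3 = -3.175361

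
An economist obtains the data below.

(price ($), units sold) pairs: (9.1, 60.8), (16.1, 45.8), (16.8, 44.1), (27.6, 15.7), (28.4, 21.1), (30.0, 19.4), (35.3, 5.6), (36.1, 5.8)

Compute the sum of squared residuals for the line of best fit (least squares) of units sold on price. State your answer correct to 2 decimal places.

47.84

n = 8, Σx = 199.4, Σy = 218.3, Σxy = 4053.16, Σx² = 5641.88, Σy² = 8872.15
Sxx = Σx² − (Σx)²/n = 5641.88 − 4970.045 = 671.835
Sxy = Σxy − (Σx)(Σy)/n = 4053.16 − 5441.1275 = -1387.9675
Syy = Σy² − (Σy)²/n = 8872.15 − 5956.86125 = 2915.28875
b = Sxy/Sxx = -1387.9675/671.835 = -2.065935
SSE = Syy − b·Sxy = 2915.28875 − (-2.065935)·(-1387.9675) = 47.837990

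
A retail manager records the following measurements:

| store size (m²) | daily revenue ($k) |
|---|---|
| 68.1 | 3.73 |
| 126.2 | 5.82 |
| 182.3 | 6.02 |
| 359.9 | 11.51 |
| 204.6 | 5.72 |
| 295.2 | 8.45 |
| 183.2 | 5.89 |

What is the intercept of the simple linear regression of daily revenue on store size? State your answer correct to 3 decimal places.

n = 7, Σx = 1419.5, Σy = 47.14, Σxy = 10972.192, Σx² = 345891.79
Sxx = Σx² − (Σx)²/n = 345891.79 − 287854.321429 = 58037.468571
Sxy = Σxy − (Σx)(Σy)/n = 10972.192 − 9559.318571 = 1412.873429
b = Sxy/Sxx = 1412.873429/58037.468571 = 0.024344
a = ȳ − b·x̄ = 6.734286 − 0.024344·202.785714 = 1.797638

1.798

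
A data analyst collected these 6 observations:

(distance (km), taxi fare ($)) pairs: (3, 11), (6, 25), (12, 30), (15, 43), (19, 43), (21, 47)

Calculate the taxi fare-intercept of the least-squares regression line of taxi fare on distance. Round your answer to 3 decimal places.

n = 6, Σx = 76, Σy = 199, Σxy = 2992, Σx² = 1216
Sxx = Σx² − (Σx)²/n = 1216 − 962.666667 = 253.333333
Sxy = Σxy − (Σx)(Σy)/n = 2992 − 2520.666667 = 471.333333
b = Sxy/Sxx = 471.333333/253.333333 = 1.860526
a = ȳ − b·x̄ = 33.166667 − 1.860526·12.666667 = 9.6

9.600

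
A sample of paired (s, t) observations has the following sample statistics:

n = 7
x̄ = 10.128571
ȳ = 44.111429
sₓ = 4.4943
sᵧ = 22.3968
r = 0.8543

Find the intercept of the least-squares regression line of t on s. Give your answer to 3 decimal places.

0.991

b = r · sᵧ/sₓ = 0.8543 · 22.3968/4.4943 = 4.257301
a = ȳ − b·x̄ = 44.111429 − 4.257301·10.128571 = 0.991057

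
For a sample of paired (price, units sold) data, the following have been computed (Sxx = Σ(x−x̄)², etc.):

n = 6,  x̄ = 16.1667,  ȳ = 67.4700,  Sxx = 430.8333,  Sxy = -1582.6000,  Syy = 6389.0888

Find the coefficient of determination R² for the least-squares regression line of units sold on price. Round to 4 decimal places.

R² = Sxy²/(Sxx·Syy) = (-1582.6)²/(430.8333·6389.0888) = 0.909901

0.9099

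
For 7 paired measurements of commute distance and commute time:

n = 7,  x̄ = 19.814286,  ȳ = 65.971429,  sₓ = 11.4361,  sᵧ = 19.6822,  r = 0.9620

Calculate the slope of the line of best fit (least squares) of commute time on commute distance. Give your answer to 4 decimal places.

b = r · sᵧ/sₓ = 0.962 · 19.6822/11.4361 = 1.655659

1.6557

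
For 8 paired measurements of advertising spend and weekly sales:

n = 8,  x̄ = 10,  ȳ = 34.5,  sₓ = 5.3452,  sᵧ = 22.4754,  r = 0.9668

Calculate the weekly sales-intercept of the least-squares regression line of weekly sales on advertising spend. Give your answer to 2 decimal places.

b = r · sᵧ/sₓ = 0.9668 · 22.4754/5.3452 = 4.065183
a = ȳ − b·x̄ = 34.5 − 4.065183·10 = -6.151831

-6.15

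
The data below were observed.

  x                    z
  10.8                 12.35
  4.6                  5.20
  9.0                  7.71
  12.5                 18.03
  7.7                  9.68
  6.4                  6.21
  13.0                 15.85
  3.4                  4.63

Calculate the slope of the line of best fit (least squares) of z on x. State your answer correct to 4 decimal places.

1.3293

n = 8, Σx = 67.4, Σy = 79.66, Σxy = 788.137, Σx² = 655.86
Sxx = Σx² − (Σx)²/n = 655.86 − 567.845 = 88.015
Sxy = Σxy − (Σx)(Σy)/n = 788.137 − 671.1355 = 117.0015
b = Sxy/Sxx = 117.0015/88.015 = 1.329336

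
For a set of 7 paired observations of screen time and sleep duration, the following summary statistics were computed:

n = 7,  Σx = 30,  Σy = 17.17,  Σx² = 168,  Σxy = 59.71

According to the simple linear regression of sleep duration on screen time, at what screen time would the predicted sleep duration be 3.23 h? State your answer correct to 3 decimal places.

2.077

Sxx = Σx² − (Σx)²/n = 168 − 128.571429 = 39.428571
Sxy = Σxy − (Σx)(Σy)/n = 59.71 − 73.585714 = -13.875714
b = Sxy/Sxx = -13.875714/39.428571 = -0.351920
a = ȳ − b·x̄ = 2.452857 − (-0.351920)·4.285714 = 3.961087
Set a + b·x = 3.23: x = (3.23 − 3.961087) / (-0.351920) = 2.077422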